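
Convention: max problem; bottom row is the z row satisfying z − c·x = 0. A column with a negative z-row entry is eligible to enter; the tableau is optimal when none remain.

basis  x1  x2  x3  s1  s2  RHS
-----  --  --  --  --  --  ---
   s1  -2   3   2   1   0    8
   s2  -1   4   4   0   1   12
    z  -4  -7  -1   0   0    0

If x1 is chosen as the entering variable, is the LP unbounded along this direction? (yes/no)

Every constraint-row entry in column x1 is ≤ 0, so increasing x1 is unbounded.

yes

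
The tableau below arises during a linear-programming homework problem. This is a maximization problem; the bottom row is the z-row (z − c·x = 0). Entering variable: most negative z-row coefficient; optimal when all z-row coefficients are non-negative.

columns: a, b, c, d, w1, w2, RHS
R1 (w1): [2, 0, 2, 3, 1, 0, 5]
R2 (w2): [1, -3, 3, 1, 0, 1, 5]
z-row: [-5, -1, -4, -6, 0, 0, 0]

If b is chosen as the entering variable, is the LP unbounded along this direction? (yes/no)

Every constraint-row entry in column b is ≤ 0, so increasing b is unbounded.

yes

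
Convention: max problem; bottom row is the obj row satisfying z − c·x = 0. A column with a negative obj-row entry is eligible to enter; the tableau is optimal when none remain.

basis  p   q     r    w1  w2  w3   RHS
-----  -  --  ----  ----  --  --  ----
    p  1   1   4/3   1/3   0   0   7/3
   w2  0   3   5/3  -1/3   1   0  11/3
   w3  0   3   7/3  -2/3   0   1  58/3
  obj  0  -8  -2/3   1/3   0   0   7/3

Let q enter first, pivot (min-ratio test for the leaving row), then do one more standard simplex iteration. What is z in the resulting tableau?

Ratio test on column q — row 1: (7/3)/1 = 7/3; row 2: (11/3)/3 = 11/9; row 3: (58/3)/3 = 58/9. Minimum is 11/9 at row 2 (w2 leaves); pivot element 3.
Pivot on row 2; the obj-row RHS becomes 7/3 − (-8)·(11/9) = 109/9.
Next entering variable (most negative obj-row entry -5/9): w1.
Ratio test on column w1 — row 1: (10/9)/(4/9) = 5/2; row 2: entry -1/9 ≤ 0; row 3: entry -1/3 ≤ 0. Minimum is 5/2 at row 1 (p leaves); pivot element 4/9.
After the second pivot the obj-row RHS is 109/9 − (-5/9)·(5/2) = 27/2.

27/2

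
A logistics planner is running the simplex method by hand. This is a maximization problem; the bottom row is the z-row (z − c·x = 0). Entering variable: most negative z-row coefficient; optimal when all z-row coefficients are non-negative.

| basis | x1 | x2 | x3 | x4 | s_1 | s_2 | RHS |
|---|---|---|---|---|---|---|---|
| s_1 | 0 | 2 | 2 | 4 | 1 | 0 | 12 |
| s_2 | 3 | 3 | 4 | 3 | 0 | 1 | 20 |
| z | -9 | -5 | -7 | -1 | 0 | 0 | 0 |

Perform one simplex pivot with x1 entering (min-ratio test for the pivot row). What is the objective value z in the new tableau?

60

Ratio test on column x1 — row 1: entry 0 ≤ 0; row 2: 20/3 = 20/3. Minimum is 20/3 at row 2 (s_2 leaves); pivot element 3.
Pivot on row 2; the z-row RHS becomes 0 − (-9)·(20/3) = 60.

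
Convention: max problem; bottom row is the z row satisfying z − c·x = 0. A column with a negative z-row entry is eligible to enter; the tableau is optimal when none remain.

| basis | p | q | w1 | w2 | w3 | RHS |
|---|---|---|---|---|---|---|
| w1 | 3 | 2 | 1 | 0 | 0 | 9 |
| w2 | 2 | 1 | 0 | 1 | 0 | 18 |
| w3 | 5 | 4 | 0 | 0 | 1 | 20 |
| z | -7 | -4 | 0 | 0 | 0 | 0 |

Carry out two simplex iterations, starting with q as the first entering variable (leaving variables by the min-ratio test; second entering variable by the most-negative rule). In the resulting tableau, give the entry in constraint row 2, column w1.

Ratio test on column q — row 1: 9/2 = 9/2; row 2: 18/1 = 18; row 3: 20/4 = 5. Minimum is 9/2 at row 1 (w1 leaves); pivot element 2.
Divide row 1 by 2; eliminate column q from the other rows.
Second iteration: most negative z-row entry is -1 in column p, so p enters.
Ratio test on column p — row 1: (9/2)/(3/2) = 3; row 2: (27/2)/(1/2) = 27; row 3: entry -1 ≤ 0. Minimum is 3 at row 1 (q leaves); pivot element 3/2.
Divide row 1 by 3/2; eliminate column p from the other rows.
After both pivots, the entry at constraint row 2, column w1 is -2/3.

-2/3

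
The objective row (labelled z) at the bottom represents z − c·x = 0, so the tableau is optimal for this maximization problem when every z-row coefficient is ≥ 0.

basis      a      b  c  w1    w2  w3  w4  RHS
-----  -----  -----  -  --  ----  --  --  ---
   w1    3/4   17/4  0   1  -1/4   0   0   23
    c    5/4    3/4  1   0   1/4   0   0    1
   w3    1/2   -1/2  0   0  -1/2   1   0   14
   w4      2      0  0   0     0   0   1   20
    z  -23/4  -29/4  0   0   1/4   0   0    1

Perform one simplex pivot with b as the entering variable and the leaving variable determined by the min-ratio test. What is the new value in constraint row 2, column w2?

1/3

Ratio test on column b — row 1: 23/(17/4) = 92/17; row 2: 1/(3/4) = 4/3; row 3: entry -1/2 ≤ 0; row 4: entry 0 ≤ 0. Minimum is 4/3 at row 2 (c leaves); pivot element 3/4.
Divide row 2 by 3/4; eliminate column b from the other rows.
In the new row 2, the w2 entry is the old entry divided by the pivot: (1/4)/(3/4) = 1/3.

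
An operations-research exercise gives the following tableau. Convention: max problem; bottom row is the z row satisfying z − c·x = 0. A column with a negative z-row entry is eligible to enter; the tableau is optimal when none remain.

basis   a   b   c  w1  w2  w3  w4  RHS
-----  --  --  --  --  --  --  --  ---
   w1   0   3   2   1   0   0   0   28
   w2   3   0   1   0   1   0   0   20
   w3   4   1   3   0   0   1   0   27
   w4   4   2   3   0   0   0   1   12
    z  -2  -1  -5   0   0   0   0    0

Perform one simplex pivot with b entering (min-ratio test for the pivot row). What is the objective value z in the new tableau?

Ratio test on column b — row 1: 28/3 = 28/3; row 2: entry 0 ≤ 0; row 3: 27/1 = 27; row 4: 12/2 = 6. Minimum is 6 at row 4 (w4 leaves); pivot element 2.
Pivot on row 4; the z-row RHS becomes 0 − (-1)·6 = 6.

6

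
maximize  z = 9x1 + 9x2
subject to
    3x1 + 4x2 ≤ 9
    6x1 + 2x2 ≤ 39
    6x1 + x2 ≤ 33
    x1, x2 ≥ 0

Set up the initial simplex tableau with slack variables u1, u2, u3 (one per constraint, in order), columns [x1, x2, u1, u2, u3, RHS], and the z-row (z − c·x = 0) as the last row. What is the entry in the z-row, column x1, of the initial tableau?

-9

The z-row carries the negated objective coefficients: the x1 entry is -9.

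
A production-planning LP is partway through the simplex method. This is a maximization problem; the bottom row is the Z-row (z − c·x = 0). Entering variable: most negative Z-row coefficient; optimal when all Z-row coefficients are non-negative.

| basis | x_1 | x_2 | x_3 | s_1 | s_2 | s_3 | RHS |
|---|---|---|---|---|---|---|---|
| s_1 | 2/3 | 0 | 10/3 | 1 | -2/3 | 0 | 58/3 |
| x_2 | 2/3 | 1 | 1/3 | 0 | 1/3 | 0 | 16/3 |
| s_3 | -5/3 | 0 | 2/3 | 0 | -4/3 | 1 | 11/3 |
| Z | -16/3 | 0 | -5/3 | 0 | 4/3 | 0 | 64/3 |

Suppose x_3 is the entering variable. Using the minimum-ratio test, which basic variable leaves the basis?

Column x_3 entries and ratios — s_1: (58/3)/(10/3) = 29/5; x_2: (16/3)/(1/3) = 16; s_3: (11/3)/(2/3) = 11/2.
Smallest ratio is 11/2 in the row of s_3, so s_3 leaves.

s_3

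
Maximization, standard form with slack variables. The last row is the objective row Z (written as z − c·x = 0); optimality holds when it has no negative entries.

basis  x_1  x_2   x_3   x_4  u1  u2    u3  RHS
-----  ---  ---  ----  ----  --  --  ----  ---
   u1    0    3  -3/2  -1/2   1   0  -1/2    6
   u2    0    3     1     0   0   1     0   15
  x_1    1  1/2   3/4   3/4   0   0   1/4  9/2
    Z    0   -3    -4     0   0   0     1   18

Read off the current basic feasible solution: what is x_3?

x_3 is not in the basis, so in the current basic feasible solution x_3 = 0.

0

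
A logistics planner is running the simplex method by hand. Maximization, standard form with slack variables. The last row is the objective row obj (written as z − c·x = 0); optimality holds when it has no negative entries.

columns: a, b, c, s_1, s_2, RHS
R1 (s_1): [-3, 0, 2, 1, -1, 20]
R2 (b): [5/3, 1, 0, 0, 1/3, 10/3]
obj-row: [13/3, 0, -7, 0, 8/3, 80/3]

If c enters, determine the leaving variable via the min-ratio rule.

s_1

Column c entries and ratios — s_1: 20/2 = 10; b: 0 ≤ 0, skip.
Smallest ratio is 10 in the row of s_1, so s_1 leaves.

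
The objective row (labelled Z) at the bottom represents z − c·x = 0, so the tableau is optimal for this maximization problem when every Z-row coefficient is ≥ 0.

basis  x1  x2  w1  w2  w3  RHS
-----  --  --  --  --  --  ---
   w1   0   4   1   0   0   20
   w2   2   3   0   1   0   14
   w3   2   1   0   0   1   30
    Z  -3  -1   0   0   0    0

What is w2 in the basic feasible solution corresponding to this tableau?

14

w2 is basic (row 2); its value is the RHS of that row, 14.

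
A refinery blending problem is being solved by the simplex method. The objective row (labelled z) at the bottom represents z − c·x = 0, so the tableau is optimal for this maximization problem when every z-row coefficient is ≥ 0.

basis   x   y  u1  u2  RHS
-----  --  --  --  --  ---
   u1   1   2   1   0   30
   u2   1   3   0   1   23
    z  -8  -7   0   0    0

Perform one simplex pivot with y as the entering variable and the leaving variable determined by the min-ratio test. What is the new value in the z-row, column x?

-17/3

Ratio test on column y — row 1: 30/2 = 15; row 2: 23/3 = 23/3. Minimum is 23/3 at row 2 (u2 leaves); pivot element 3.
Divide row 2 by 3; eliminate column y from the other rows.
z-row update in column x: -8 − (-7)·(1/3) = -17/3.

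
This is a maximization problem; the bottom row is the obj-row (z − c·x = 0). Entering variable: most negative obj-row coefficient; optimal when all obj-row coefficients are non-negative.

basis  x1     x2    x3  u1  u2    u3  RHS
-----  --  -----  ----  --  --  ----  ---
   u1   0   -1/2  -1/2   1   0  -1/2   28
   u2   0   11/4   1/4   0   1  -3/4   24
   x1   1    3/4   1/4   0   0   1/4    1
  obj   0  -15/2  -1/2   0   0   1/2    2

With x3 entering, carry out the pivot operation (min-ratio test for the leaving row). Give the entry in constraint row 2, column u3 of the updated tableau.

Ratio test on column x3 — row 1: entry -1/2 ≤ 0; row 2: 24/(1/4) = 96; row 3: 1/(1/4) = 4. Minimum is 4 at row 3 (x1 leaves); pivot element 1/4.
Divide row 3 by 1/4; eliminate column x3 from the other rows.
Row 2 update in column u3: -3/4 − (1/4)·1 = -1.

-1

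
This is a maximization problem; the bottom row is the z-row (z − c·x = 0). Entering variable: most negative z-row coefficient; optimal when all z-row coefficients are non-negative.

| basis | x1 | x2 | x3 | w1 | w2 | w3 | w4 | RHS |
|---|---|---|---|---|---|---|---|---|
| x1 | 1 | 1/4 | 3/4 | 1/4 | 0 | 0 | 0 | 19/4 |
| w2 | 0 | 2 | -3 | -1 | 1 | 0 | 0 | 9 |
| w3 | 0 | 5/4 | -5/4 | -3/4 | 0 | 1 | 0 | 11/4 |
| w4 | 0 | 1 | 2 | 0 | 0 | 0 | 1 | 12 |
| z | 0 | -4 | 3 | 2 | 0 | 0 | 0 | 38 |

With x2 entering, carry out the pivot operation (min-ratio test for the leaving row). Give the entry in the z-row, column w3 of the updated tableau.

Ratio test on column x2 — row 1: (19/4)/(1/4) = 19; row 2: 9/2 = 9/2; row 3: (11/4)/(5/4) = 11/5; row 4: 12/1 = 12. Minimum is 11/5 at row 3 (w3 leaves); pivot element 5/4.
Divide row 3 by 5/4; eliminate column x2 from the other rows.
z-row update in column w3: 0 − (-4)·(4/5) = 16/5.

16/5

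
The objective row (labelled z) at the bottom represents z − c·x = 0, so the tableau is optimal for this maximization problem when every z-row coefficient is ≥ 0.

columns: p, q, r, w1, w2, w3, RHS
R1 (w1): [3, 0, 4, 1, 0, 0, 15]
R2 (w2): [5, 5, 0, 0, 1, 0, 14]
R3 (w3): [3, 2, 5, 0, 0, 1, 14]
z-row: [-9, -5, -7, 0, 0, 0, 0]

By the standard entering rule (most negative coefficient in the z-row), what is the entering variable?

Negative z-row entries: p: -9, q: -5, r: -7.
The most negative is -9 in column p, so p enters.

p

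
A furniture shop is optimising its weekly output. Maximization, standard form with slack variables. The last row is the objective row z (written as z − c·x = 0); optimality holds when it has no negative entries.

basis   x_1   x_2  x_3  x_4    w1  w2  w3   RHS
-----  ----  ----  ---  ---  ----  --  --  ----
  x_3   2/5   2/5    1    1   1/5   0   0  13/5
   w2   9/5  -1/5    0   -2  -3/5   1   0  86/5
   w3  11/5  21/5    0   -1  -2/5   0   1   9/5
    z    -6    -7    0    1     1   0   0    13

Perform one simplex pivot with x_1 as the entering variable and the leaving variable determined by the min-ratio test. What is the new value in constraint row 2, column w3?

Ratio test on column x_1 — row 1: (13/5)/(2/5) = 13/2; row 2: (86/5)/(9/5) = 86/9; row 3: (9/5)/(11/5) = 9/11. Minimum is 9/11 at row 3 (w3 leaves); pivot element 11/5.
Divide row 3 by 11/5; eliminate column x_1 from the other rows.
Row 2 update in column w3: 0 − (9/5)·(5/11) = -9/11.

-9/11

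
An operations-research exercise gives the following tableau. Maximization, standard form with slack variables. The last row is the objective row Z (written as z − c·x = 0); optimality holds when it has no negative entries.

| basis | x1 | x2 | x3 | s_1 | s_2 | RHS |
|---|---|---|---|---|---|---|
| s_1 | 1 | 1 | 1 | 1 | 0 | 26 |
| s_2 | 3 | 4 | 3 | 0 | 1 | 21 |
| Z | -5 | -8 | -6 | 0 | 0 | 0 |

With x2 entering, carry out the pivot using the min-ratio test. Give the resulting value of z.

42

Ratio test on column x2 — row 1: 26/1 = 26; row 2: 21/4 = 21/4. Minimum is 21/4 at row 2 (s_2 leaves); pivot element 4.
Pivot on row 2; the Z-row RHS becomes 0 − (-8)·(21/4) = 42.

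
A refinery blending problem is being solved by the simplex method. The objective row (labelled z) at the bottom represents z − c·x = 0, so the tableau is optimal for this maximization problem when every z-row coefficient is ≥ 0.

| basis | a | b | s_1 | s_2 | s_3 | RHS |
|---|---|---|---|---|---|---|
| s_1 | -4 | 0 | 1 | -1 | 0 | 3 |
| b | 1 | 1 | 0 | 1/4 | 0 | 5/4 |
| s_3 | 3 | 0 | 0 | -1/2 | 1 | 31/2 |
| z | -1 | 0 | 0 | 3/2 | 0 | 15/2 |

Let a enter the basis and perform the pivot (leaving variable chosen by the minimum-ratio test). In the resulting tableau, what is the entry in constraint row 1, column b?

Ratio test on column a — row 1: entry -4 ≤ 0; row 2: (5/4)/1 = 5/4; row 3: (31/2)/3 = 31/6. Minimum is 5/4 at row 2 (b leaves); pivot element 1.
Divide row 2 by 1; eliminate column a from the other rows.
Row 1 update in column b: 0 − (-4)·1 = 4.

4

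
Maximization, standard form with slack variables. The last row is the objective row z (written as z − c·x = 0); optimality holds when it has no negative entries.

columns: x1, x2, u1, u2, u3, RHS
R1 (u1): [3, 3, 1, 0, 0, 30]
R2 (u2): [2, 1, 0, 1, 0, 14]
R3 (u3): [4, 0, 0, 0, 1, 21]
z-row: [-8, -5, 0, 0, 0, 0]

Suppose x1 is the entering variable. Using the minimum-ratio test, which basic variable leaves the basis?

u3

Column x1 entries and ratios — u1: 30/3 = 10; u2: 14/2 = 7; u3: 21/4 = 21/4.
Smallest ratio is 21/4 in the row of u3, so u3 leaves.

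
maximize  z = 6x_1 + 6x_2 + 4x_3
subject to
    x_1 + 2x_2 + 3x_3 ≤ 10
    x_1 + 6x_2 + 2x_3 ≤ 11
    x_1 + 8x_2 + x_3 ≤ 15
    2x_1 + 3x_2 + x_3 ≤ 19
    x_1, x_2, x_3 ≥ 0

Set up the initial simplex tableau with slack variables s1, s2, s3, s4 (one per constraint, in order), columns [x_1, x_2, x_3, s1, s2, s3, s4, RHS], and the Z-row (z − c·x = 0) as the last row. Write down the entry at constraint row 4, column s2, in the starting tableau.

Slack s2 belongs to constraint 2; its column is the unit vector e_2, so the entry in row 4 is 0.

0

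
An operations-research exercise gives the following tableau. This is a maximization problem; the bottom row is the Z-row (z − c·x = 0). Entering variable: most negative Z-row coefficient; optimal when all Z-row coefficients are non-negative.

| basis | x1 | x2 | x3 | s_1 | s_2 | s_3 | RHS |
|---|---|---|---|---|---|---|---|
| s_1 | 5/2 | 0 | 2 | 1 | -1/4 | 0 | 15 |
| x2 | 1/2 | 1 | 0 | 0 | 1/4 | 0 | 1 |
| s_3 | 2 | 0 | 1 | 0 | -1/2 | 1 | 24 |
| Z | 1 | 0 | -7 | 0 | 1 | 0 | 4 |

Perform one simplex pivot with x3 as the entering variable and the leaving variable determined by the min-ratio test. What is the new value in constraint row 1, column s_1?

1/2

Ratio test on column x3 — row 1: 15/2 = 15/2; row 2: entry 0 ≤ 0; row 3: 24/1 = 24. Minimum is 15/2 at row 1 (s_1 leaves); pivot element 2.
Divide row 1 by 2; eliminate column x3 from the other rows.
In the new row 1, the s_1 entry is the old entry divided by the pivot: 1/2 = 1/2.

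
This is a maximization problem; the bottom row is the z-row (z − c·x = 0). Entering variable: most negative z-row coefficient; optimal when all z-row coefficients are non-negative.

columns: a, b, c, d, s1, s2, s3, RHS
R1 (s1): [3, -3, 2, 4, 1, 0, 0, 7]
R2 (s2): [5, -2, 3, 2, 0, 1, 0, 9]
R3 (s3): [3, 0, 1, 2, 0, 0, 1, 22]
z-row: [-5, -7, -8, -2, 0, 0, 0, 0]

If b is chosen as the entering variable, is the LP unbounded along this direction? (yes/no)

yes

Every constraint-row entry in column b is ≤ 0, so increasing b is unbounded.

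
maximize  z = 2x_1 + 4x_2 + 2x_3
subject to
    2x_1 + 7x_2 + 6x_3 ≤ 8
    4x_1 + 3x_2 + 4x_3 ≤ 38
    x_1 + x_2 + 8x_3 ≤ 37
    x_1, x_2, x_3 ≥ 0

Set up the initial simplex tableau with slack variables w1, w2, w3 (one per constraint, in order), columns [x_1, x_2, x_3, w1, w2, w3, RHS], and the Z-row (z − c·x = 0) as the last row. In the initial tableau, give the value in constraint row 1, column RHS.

The RHS of constraint 1 is b_1 = 8.

8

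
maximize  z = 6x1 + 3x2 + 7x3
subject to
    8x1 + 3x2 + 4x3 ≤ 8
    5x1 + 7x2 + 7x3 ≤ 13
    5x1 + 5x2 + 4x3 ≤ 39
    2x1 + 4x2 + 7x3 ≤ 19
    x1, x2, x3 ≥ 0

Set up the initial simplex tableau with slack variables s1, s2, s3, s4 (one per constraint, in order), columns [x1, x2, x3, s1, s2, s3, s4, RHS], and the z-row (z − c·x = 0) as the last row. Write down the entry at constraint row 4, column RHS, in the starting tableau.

19

The RHS of constraint 4 is b_4 = 19.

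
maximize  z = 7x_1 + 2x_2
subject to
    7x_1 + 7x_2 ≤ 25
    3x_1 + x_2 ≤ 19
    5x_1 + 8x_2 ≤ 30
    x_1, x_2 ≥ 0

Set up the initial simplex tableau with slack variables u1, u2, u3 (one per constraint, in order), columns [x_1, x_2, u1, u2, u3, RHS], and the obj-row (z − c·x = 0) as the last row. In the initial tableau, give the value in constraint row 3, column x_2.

8

Constraint 3 has coefficient 8 on x_2.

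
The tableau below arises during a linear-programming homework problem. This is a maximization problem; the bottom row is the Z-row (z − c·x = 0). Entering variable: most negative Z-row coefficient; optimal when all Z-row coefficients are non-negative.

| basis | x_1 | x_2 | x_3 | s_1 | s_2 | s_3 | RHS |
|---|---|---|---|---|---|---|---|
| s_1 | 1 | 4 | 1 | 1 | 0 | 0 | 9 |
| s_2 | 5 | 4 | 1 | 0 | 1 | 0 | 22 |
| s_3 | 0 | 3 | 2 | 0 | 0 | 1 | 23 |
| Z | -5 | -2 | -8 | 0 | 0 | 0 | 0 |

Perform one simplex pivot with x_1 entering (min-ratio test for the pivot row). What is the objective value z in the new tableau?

22

Ratio test on column x_1 — row 1: 9/1 = 9; row 2: 22/5 = 22/5; row 3: entry 0 ≤ 0. Minimum is 22/5 at row 2 (s_2 leaves); pivot element 5.
Pivot on row 2; the Z-row RHS becomes 0 − (-5)·(22/5) = 22.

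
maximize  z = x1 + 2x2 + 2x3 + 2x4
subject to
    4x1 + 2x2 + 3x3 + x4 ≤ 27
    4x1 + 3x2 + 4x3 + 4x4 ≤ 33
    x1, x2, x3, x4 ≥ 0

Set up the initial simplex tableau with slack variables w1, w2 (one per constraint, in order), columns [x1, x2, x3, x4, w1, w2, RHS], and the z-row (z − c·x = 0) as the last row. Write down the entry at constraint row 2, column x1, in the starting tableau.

4

Constraint 2 has coefficient 4 on x1.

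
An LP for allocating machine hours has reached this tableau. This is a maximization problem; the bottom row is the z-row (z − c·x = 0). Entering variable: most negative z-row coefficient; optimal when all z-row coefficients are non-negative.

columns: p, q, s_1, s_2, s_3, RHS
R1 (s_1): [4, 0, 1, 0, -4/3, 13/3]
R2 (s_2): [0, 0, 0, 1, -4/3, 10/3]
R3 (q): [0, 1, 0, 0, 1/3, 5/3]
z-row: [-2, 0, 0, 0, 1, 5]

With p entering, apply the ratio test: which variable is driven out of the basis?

s_1

Column p entries and ratios — s_1: (13/3)/4 = 13/12; s_2: 0 ≤ 0, skip; q: 0 ≤ 0, skip.
Smallest ratio is 13/12 in the row of s_1, so s_1 leaves.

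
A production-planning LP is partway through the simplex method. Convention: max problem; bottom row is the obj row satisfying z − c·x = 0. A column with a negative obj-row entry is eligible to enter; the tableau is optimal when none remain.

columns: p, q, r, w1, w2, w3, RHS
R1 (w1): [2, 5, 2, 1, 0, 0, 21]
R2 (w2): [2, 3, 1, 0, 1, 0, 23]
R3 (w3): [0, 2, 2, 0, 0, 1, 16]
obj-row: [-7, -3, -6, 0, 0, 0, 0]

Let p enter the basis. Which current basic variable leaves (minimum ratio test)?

w1

Column p entries and ratios — w1: 21/2 = 21/2; w2: 23/2 = 23/2; w3: 0 ≤ 0, skip.
Smallest ratio is 21/2 in the row of w1, so w1 leaves.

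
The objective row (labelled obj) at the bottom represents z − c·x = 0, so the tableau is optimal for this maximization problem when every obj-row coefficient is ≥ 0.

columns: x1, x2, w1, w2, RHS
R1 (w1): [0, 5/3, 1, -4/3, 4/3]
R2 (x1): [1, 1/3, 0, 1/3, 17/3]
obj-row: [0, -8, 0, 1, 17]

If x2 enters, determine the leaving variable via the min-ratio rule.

Column x2 entries and ratios — w1: (4/3)/(5/3) = 4/5; x1: (17/3)/(1/3) = 17.
Smallest ratio is 4/5 in the row of w1, so w1 leaves.

w1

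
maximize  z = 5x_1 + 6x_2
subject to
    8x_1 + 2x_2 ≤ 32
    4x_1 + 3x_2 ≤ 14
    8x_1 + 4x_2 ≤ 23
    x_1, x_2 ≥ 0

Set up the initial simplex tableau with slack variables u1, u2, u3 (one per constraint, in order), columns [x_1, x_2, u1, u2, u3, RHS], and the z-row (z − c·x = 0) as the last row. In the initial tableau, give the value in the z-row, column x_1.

The z-row carries the negated objective coefficients: the x_1 entry is -5.

-5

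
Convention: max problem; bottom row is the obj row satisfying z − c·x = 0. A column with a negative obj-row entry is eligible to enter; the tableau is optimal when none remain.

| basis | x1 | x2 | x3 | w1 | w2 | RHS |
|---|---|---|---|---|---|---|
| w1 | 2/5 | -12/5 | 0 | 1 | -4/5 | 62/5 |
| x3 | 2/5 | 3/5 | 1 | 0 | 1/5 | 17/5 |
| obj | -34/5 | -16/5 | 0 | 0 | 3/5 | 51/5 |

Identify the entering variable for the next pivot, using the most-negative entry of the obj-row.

x1

Negative obj-row entries: x1: -34/5, x2: -16/5.
The most negative is -34/5 in column x1, so x1 enters.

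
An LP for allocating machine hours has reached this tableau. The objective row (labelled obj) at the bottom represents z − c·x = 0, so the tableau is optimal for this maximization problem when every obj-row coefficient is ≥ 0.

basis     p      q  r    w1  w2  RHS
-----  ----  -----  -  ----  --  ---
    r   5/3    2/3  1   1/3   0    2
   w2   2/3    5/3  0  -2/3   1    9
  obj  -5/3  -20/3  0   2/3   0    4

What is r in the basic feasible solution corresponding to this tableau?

2

r is basic (row 1); its value is the RHS of that row, 2.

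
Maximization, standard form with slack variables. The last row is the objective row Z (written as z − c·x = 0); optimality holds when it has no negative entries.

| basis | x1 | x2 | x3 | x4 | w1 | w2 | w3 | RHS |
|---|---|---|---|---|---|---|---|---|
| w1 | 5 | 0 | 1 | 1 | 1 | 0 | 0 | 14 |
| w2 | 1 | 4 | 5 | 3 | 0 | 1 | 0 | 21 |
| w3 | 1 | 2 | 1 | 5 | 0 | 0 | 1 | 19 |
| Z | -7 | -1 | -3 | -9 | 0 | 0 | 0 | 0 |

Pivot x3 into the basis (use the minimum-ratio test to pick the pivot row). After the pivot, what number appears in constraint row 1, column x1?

Ratio test on column x3 — row 1: 14/1 = 14; row 2: 21/5 = 21/5; row 3: 19/1 = 19. Minimum is 21/5 at row 2 (w2 leaves); pivot element 5.
Divide row 2 by 5; eliminate column x3 from the other rows.
Row 1 update in column x1: 5 − 1·(1/5) = 24/5.

24/5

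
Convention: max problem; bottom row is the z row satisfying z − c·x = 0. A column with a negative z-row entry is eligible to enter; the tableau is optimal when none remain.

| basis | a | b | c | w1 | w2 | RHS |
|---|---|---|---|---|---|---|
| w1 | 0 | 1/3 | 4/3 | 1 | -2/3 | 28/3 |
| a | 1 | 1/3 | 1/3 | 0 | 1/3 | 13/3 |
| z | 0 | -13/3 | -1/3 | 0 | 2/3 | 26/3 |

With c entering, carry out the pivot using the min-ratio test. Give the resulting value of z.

11

Ratio test on column c — row 1: (28/3)/(4/3) = 7; row 2: (13/3)/(1/3) = 13. Minimum is 7 at row 1 (w1 leaves); pivot element 4/3.
Pivot on row 1; the z-row RHS becomes 26/3 − (-1/3)·7 = 11.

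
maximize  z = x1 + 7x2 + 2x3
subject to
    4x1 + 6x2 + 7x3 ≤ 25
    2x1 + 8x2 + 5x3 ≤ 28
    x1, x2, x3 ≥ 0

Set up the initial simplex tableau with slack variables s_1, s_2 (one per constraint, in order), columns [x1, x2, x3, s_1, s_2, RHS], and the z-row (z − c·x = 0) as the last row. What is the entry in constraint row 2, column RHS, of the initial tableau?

28

The RHS of constraint 2 is b_2 = 28.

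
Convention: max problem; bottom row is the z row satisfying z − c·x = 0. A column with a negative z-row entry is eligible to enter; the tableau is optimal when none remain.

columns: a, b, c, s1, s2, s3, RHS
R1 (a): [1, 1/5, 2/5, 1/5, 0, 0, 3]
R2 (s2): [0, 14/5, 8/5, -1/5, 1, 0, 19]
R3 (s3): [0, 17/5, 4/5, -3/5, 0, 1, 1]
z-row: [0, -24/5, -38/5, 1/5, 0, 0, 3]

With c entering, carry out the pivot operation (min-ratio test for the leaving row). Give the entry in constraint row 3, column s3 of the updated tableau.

5/4

Ratio test on column c — row 1: 3/(2/5) = 15/2; row 2: 19/(8/5) = 95/8; row 3: 1/(4/5) = 5/4. Minimum is 5/4 at row 3 (s3 leaves); pivot element 4/5.
Divide row 3 by 4/5; eliminate column c from the other rows.
In the new row 3, the s3 entry is the old entry divided by the pivot: 1/(4/5) = 5/4.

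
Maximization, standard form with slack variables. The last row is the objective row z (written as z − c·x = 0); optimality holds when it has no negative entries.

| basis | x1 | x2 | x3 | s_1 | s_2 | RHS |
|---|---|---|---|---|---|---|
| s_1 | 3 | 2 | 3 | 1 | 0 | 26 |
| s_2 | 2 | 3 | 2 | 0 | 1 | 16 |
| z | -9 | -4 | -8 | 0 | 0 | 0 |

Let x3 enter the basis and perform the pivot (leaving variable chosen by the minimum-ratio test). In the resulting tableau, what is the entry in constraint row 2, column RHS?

Ratio test on column x3 — row 1: 26/3 = 26/3; row 2: 16/2 = 8. Minimum is 8 at row 2 (s_2 leaves); pivot element 2.
Divide row 2 by 2; eliminate column x3 from the other rows.
In the new row 2, the RHS entry is the old entry divided by the pivot: 16/2 = 8.

8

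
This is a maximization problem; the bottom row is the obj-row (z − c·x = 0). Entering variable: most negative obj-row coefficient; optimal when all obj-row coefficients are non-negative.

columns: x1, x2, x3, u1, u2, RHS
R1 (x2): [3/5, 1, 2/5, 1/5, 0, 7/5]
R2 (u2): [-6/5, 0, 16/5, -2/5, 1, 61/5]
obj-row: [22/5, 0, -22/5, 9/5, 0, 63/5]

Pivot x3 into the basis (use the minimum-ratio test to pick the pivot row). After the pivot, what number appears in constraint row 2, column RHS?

1

Ratio test on column x3 — row 1: (7/5)/(2/5) = 7/2; row 2: (61/5)/(16/5) = 61/16. Minimum is 7/2 at row 1 (x2 leaves); pivot element 2/5.
Divide row 1 by 2/5; eliminate column x3 from the other rows.
Row 2 update in column RHS: 61/5 − (16/5)·(7/2) = 1.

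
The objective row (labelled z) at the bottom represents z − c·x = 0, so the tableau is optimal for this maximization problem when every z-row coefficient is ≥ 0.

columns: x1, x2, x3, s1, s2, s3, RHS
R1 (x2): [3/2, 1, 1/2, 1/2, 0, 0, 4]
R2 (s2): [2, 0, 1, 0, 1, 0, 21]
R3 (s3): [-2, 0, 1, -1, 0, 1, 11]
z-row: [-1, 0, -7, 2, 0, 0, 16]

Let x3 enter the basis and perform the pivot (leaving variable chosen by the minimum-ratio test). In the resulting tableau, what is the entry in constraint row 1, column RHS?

Ratio test on column x3 — row 1: 4/(1/2) = 8; row 2: 21/1 = 21; row 3: 11/1 = 11. Minimum is 8 at row 1 (x2 leaves); pivot element 1/2.
Divide row 1 by 1/2; eliminate column x3 from the other rows.
In the new row 1, the RHS entry is the old entry divided by the pivot: 4/(1/2) = 8.

8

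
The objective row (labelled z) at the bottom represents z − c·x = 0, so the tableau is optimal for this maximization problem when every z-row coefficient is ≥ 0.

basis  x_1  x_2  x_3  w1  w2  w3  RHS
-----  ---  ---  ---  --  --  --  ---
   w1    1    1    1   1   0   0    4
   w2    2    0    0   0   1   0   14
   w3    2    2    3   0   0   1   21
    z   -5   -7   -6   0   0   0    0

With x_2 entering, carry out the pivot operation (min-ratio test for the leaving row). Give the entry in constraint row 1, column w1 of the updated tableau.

1

Ratio test on column x_2 — row 1: 4/1 = 4; row 2: entry 0 ≤ 0; row 3: 21/2 = 21/2. Minimum is 4 at row 1 (w1 leaves); pivot element 1.
Divide row 1 by 1; eliminate column x_2 from the other rows.
In the new row 1, the w1 entry is the old entry divided by the pivot: 1/1 = 1.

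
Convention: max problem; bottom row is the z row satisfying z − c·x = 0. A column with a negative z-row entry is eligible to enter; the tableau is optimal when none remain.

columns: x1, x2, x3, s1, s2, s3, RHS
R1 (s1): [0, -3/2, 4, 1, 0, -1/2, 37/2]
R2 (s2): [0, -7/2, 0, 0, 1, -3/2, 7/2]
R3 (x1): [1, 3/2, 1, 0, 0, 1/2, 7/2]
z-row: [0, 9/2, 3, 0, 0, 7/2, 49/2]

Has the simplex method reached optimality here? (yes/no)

Every z-row coefficient is ≥ 0, so the tableau is optimal.

yes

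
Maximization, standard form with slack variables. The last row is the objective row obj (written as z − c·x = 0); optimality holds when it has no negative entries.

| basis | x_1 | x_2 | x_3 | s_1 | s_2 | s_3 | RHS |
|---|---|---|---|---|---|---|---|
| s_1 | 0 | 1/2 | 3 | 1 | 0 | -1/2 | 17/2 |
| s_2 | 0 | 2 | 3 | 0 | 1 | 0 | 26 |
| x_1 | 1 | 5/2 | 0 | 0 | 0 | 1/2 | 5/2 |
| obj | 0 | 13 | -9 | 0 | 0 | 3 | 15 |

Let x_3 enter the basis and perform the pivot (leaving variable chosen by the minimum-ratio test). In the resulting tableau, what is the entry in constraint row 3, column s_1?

Ratio test on column x_3 — row 1: (17/2)/3 = 17/6; row 2: 26/3 = 26/3; row 3: entry 0 ≤ 0. Minimum is 17/6 at row 1 (s_1 leaves); pivot element 3.
Divide row 1 by 3; eliminate column x_3 from the other rows.
Row 3 update in column s_1: 0 − 0·(1/3) = 0.

0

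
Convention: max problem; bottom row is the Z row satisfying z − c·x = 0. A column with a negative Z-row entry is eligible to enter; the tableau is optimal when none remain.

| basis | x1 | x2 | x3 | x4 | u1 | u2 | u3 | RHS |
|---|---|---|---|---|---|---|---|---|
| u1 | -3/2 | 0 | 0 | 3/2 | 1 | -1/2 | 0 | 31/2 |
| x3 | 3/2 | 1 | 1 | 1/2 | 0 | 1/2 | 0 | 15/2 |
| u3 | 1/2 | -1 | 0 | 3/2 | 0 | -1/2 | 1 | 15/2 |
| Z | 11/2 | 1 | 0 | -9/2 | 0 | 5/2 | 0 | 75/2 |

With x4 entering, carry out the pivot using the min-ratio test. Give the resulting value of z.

Ratio test on column x4 — row 1: (31/2)/(3/2) = 31/3; row 2: (15/2)/(1/2) = 15; row 3: (15/2)/(3/2) = 5. Minimum is 5 at row 3 (u3 leaves); pivot element 3/2.
Pivot on row 3; the Z-row RHS becomes 75/2 − (-9/2)·5 = 60.

60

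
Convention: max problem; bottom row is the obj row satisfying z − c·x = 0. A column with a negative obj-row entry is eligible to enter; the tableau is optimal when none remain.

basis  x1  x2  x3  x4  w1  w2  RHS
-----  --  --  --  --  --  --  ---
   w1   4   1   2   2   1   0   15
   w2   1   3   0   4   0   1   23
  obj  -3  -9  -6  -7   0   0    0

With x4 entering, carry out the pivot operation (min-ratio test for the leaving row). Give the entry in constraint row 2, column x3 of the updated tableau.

Ratio test on column x4 — row 1: 15/2 = 15/2; row 2: 23/4 = 23/4. Minimum is 23/4 at row 2 (w2 leaves); pivot element 4.
Divide row 2 by 4; eliminate column x4 from the other rows.
In the new row 2, the x3 entry is the old entry divided by the pivot: 0/4 = 0.

0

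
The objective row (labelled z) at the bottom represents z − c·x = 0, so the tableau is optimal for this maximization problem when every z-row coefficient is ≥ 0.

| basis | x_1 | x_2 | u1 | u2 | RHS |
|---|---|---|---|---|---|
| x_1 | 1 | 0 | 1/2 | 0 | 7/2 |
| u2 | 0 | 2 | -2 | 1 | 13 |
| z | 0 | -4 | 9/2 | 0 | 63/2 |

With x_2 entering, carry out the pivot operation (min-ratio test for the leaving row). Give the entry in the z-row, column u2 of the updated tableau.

Ratio test on column x_2 — row 1: entry 0 ≤ 0; row 2: 13/2 = 13/2. Minimum is 13/2 at row 2 (u2 leaves); pivot element 2.
Divide row 2 by 2; eliminate column x_2 from the other rows.
z-row update in column u2: 0 − (-4)·(1/2) = 2.

2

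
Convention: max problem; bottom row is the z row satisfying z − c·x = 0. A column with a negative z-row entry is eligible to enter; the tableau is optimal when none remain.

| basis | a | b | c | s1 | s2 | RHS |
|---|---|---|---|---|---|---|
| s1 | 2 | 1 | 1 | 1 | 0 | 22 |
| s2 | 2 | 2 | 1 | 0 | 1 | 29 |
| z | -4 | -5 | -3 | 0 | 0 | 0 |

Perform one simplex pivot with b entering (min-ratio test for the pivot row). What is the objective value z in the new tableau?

145/2

Ratio test on column b — row 1: 22/1 = 22; row 2: 29/2 = 29/2. Minimum is 29/2 at row 2 (s2 leaves); pivot element 2.
Pivot on row 2; the z-row RHS becomes 0 − (-5)·(29/2) = 145/2.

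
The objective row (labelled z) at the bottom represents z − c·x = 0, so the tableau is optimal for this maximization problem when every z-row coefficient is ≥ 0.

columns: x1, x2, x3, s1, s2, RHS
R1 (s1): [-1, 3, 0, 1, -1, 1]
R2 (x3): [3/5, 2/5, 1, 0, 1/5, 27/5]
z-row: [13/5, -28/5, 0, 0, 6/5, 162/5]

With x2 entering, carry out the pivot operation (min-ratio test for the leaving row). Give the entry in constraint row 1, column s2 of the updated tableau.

-1/3

Ratio test on column x2 — row 1: 1/3 = 1/3; row 2: (27/5)/(2/5) = 27/2. Minimum is 1/3 at row 1 (s1 leaves); pivot element 3.
Divide row 1 by 3; eliminate column x2 from the other rows.
In the new row 1, the s2 entry is the old entry divided by the pivot: (-1)/3 = -1/3.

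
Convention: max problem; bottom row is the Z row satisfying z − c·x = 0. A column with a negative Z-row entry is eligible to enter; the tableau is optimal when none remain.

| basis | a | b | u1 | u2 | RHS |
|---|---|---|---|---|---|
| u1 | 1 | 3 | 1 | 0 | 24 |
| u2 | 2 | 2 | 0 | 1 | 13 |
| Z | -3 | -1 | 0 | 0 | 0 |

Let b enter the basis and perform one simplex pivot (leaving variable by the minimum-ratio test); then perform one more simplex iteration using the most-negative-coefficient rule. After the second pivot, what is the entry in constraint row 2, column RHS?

Ratio test on column b — row 1: 24/3 = 8; row 2: 13/2 = 13/2. Minimum is 13/2 at row 2 (u2 leaves); pivot element 2.
Divide row 2 by 2; eliminate column b from the other rows.
Second iteration: most negative Z-row entry is -2 in column a, so a enters.
Ratio test on column a — row 1: entry -2 ≤ 0; row 2: (13/2)/1 = 13/2. Minimum is 13/2 at row 2 (b leaves); pivot element 1.
Divide row 2 by 1; eliminate column a from the other rows.
After both pivots, the entry at constraint row 2, column RHS is 13/2.

13/2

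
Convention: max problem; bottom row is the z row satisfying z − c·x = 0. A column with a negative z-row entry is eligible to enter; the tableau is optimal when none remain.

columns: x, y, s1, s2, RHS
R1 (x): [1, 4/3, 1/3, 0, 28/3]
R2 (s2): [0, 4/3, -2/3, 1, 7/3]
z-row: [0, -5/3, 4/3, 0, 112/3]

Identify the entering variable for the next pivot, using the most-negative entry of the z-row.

y

Negative z-row entries: y: -5/3.
The most negative is -5/3 in column y, so y enters.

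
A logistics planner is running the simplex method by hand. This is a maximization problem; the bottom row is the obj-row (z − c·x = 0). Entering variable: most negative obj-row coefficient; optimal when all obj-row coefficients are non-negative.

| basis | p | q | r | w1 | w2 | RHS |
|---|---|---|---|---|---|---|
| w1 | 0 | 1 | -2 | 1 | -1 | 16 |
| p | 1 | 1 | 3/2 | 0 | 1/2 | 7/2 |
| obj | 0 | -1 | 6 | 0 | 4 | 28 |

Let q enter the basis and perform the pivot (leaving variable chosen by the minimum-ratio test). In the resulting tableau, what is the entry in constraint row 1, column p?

-1

Ratio test on column q — row 1: 16/1 = 16; row 2: (7/2)/1 = 7/2. Minimum is 7/2 at row 2 (p leaves); pivot element 1.
Divide row 2 by 1; eliminate column q from the other rows.
Row 1 update in column p: 0 − 1·1 = -1.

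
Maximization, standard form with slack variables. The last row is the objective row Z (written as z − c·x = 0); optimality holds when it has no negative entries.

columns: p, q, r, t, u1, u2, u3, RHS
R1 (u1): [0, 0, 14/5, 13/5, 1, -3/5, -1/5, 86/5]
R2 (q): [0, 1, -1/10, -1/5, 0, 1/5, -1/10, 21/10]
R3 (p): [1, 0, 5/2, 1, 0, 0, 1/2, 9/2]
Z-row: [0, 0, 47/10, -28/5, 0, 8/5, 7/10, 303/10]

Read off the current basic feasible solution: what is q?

21/10

q is basic (row 2); its value is the RHS of that row, 21/10.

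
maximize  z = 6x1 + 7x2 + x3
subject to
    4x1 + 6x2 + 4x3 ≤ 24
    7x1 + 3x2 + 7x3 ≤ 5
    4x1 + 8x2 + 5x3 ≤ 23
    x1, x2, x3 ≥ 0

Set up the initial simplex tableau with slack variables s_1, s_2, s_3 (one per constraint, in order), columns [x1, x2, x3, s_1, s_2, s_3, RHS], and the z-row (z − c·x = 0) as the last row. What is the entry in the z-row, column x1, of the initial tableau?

The z-row carries the negated objective coefficients: the x1 entry is -6.

-6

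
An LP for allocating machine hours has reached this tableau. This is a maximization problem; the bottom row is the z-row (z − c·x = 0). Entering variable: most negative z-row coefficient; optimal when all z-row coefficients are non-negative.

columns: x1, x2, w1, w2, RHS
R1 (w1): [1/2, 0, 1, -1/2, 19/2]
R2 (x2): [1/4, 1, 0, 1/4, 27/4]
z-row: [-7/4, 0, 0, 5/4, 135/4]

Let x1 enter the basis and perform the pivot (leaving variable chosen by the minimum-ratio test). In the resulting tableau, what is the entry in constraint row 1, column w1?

Ratio test on column x1 — row 1: (19/2)/(1/2) = 19; row 2: (27/4)/(1/4) = 27. Minimum is 19 at row 1 (w1 leaves); pivot element 1/2.
Divide row 1 by 1/2; eliminate column x1 from the other rows.
In the new row 1, the w1 entry is the old entry divided by the pivot: 1/(1/2) = 2.

2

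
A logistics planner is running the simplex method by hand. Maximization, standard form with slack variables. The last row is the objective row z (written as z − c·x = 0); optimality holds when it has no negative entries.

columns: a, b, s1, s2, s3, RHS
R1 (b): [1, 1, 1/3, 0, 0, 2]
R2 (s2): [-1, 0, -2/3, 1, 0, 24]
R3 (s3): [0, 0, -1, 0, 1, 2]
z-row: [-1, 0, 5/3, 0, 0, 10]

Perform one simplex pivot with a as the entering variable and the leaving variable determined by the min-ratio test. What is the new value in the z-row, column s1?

Ratio test on column a — row 1: 2/1 = 2; row 2: entry -1 ≤ 0; row 3: entry 0 ≤ 0. Minimum is 2 at row 1 (b leaves); pivot element 1.
Divide row 1 by 1; eliminate column a from the other rows.
z-row update in column s1: 5/3 − (-1)·(1/3) = 2.

2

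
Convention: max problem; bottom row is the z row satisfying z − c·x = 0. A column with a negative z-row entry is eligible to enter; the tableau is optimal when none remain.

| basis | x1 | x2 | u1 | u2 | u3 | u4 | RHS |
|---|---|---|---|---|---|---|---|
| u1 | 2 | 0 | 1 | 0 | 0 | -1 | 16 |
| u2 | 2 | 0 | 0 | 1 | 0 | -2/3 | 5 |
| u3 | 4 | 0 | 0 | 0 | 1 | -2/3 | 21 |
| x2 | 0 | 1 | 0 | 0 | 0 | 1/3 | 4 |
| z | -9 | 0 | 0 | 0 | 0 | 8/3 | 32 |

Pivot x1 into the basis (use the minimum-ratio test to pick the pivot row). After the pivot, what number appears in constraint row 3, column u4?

Ratio test on column x1 — row 1: 16/2 = 8; row 2: 5/2 = 5/2; row 3: 21/4 = 21/4; row 4: entry 0 ≤ 0. Minimum is 5/2 at row 2 (u2 leaves); pivot element 2.
Divide row 2 by 2; eliminate column x1 from the other rows.
Row 3 update in column u4: -2/3 − 4·(-1/3) = 2/3.

2/3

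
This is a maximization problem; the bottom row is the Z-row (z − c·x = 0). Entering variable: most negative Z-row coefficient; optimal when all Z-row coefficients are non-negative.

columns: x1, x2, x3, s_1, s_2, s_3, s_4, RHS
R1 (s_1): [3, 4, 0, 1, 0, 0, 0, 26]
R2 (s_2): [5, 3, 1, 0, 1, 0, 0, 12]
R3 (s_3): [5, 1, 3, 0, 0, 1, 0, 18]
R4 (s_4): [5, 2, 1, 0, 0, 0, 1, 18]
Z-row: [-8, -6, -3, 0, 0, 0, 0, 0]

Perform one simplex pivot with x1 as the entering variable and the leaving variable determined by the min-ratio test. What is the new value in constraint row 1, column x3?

Ratio test on column x1 — row 1: 26/3 = 26/3; row 2: 12/5 = 12/5; row 3: 18/5 = 18/5; row 4: 18/5 = 18/5. Minimum is 12/5 at row 2 (s_2 leaves); pivot element 5.
Divide row 2 by 5; eliminate column x1 from the other rows.
Row 1 update in column x3: 0 − 3·(1/5) = -3/5.

-3/5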